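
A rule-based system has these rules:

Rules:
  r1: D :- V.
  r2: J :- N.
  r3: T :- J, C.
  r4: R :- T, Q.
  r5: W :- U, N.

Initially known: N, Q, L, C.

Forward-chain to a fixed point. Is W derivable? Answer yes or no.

Round 1: r2 [J :- N.]. Adds J.
Round 2: r3 [T :- J, C.]. Adds T.
Round 3: r4 [R :- T, Q.]. Adds R.
Fixed point reached. W is concluded only by r5; r5 needs U (never derived).

no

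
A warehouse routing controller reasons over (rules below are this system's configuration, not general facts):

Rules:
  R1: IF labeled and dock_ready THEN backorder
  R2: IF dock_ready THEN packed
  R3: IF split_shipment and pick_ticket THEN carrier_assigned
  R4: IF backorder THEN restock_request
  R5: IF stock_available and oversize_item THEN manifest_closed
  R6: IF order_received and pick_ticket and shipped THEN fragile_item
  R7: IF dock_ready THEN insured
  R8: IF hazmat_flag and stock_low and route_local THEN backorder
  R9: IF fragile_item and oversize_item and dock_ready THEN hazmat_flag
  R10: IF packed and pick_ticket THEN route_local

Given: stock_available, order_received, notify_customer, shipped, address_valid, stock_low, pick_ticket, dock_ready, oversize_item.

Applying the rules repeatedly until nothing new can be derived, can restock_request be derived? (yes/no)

yes

Round 1: R2 [IF dock_ready THEN packed]; R5 [IF stock_available and oversize_item THEN manifest_closed]; R6 [IF order_received and pick_ticket and shipped THEN fragile_item]; R7 [IF dock_ready THEN insured]. New: packed, manifest_closed, fragile_item, insured.
Round 2: R9 [IF fragile_item and oversize_item and dock_ready THEN hazmat_flag]; R10 [IF packed and pick_ticket THEN route_local]. New: hazmat_flag, route_local.
Round 3: R8 [IF hazmat_flag and stock_low and route_local THEN backorder]. New: backorder.
Round 4: R4 [IF backorder THEN restock_request]. New: restock_request.
restock_request appears in round 4, so it is derivable.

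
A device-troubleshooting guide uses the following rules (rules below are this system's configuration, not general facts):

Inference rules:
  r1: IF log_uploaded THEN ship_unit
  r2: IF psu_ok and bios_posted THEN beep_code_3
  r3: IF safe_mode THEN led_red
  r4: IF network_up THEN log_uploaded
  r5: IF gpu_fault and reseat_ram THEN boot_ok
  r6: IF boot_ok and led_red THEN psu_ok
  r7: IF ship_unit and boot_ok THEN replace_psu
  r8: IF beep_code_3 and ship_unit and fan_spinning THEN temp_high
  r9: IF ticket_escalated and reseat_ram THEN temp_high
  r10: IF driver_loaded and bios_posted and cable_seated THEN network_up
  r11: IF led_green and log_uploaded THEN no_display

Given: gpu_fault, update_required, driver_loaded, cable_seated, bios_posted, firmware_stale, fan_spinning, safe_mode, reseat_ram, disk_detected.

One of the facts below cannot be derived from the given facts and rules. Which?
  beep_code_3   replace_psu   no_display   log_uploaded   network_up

Round 1 — r3, r5, r10, derive led_red, boot_ok, network_up.
Round 2 — r4, r6, derive log_uploaded, psu_ok.
Round 3 — r1, r2, derive ship_unit, beep_code_3.
Round 4 — r7, r8, derive replace_psu, temp_high.
Derived: beep_code_3 (round 3), log_uploaded (round 2), replace_psu (round 4), network_up (round 1). no_display never appears in any round.

no_display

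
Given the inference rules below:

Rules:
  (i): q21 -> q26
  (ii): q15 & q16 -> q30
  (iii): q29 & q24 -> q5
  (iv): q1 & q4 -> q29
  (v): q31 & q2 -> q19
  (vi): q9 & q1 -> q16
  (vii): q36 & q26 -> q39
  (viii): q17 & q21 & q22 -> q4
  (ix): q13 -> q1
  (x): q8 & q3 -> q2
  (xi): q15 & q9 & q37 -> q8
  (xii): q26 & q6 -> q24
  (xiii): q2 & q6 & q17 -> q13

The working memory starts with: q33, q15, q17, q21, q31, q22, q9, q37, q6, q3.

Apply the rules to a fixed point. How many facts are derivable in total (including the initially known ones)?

22

Round 1 — (i), (viii), (xi), derive q26, q4, q8.
Round 2 — (x), (xii), derive q2, q24.
Round 3 — (v), (xiii), derive q19, q13.
Round 4 — (ix), derive q1.
Round 5 — (iv), (vi), derive q29, q16.
Round 6 — (ii), (iii), derive q30, q5.
Closure: {q1, q13, q15, q16, q17, q19, q2, q21, q22, q24, q26, q29, q3, q30, q31, q33, q37, q4, q5, q6, q8, q9} — 22 facts.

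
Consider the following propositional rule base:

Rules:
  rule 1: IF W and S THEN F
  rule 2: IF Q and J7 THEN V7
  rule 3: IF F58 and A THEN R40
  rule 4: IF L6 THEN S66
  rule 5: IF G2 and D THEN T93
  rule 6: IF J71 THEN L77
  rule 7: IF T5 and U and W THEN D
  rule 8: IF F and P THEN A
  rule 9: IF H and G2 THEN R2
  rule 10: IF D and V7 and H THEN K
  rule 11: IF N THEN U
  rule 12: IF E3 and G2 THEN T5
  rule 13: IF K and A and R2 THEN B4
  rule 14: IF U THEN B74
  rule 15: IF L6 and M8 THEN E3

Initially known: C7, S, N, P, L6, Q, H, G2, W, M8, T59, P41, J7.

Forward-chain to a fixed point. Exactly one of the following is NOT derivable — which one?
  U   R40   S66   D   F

Round 1 fires rule 1, rule 2, rule 4, rule 9, rule 11, rule 15, giving F, V7, S66, R2, U, E3.
Round 2 fires rule 8, rule 12, rule 14, giving A, T5, B74.
Round 3 fires rule 7, giving D.
Round 4 fires rule 5, rule 10, giving T93, K.
Round 5 fires rule 13, giving B4.
Derived: U (round 1), S66 (round 1), D (round 3), F (round 1). R40 never appears in any round.

R40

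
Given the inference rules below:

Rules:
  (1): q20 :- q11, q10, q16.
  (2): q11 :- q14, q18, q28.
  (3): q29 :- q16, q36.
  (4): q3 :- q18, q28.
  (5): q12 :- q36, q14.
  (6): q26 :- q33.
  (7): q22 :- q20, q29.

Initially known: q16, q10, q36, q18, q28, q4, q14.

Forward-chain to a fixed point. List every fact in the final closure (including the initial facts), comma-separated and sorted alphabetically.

Round 1: (2) [q11 :- q14, q18, q28.]; (3) [q29 :- q16, q36.]; (4) [q3 :- q18, q28.]; (5) [q12 :- q36, q14.]. Adds q11, q29, q3, q12.
Round 2: (1) [q20 :- q11, q10, q16.]. Adds q20.
Round 3: (7) [q22 :- q20, q29.]. Adds q22.

q10, q11, q12, q14, q16, q18, q20, q22, q28, q29, q3, q36, q4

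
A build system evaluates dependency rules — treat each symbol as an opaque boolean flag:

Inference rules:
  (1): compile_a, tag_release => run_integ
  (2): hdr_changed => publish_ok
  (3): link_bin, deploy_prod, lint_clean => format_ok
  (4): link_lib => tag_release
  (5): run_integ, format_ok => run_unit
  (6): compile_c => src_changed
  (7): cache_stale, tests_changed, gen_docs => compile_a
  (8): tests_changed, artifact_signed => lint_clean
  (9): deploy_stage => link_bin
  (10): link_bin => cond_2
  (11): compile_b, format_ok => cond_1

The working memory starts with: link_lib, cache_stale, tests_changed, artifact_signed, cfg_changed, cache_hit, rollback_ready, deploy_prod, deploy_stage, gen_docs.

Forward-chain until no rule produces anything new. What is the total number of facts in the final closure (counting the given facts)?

18

Round 1 fires (4), (7), (8), (9), giving tag_release, compile_a, lint_clean, link_bin.
Round 2 fires (1), (3), (10), giving run_integ, format_ok, cond_2.
Round 3 fires (5), giving run_unit.
Closure: {artifact_signed, cache_hit, cache_stale, cfg_changed, compile_a, cond_2, deploy_prod, deploy_stage, format_ok, gen_docs, link_bin, link_lib, lint_clean, rollback_ready, run_integ, run_unit, tag_release, tests_changed} — 18 facts.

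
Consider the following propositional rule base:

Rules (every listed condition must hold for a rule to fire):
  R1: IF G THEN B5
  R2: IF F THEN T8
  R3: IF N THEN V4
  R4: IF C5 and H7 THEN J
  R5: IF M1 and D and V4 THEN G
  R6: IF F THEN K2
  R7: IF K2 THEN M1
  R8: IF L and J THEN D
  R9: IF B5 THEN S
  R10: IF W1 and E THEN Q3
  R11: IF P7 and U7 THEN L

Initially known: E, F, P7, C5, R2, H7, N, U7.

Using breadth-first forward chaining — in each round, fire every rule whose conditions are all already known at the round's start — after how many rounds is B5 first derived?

4

[1] R2 [IF F THEN T8]; R3 [IF N THEN V4]; R4 [IF C5 and H7 THEN J]; R6 [IF F THEN K2]; R11 [IF P7 and U7 THEN L]. ⇒ new: T8, V4, J, K2, L.
[2] R7 [IF K2 THEN M1]; R8 [IF L and J THEN D]. ⇒ new: M1, D.
[3] R5 [IF M1 and D and V4 THEN G]. ⇒ new: G.
[4] R1 [IF G THEN B5]. ⇒ new: B5.
B5 first appears in round 4.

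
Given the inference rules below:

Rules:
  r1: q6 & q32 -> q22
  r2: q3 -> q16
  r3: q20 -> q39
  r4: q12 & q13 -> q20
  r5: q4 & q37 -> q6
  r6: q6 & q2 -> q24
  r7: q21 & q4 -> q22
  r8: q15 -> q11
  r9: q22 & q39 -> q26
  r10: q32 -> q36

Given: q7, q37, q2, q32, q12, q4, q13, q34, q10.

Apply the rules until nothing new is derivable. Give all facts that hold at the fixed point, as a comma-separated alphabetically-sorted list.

Round 1: r4 [q12 & q13 -> q20]; r5 [q4 & q37 -> q6]; r10 [q32 -> q36]. New: q20, q6, q36.
Round 2: r1 [q6 & q32 -> q22]; r3 [q20 -> q39]; r6 [q6 & q2 -> q24]. New: q22, q39, q24.
Round 3: r9 [q22 & q39 -> q26]. New: q26.

q10, q12, q13, q2, q20, q22, q24, q26, q32, q34, q36, q37, q39, q4, q6, q7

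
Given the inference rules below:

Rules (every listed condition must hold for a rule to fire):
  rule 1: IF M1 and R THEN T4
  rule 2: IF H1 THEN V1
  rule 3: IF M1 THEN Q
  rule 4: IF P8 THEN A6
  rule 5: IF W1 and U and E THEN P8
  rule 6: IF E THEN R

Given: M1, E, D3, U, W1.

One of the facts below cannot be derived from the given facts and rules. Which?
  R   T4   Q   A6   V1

Round 1: rule 3 [IF M1 THEN Q]; rule 5 [IF W1 and U and E THEN P8]; rule 6 [IF E THEN R]. New: Q, P8, R.
Round 2: rule 1 [IF M1 and R THEN T4]; rule 4 [IF P8 THEN A6]. New: T4, A6.
Derived: T4 (round 2), Q (round 1), A6 (round 2), R (round 1). V1 never appears in any round.

V1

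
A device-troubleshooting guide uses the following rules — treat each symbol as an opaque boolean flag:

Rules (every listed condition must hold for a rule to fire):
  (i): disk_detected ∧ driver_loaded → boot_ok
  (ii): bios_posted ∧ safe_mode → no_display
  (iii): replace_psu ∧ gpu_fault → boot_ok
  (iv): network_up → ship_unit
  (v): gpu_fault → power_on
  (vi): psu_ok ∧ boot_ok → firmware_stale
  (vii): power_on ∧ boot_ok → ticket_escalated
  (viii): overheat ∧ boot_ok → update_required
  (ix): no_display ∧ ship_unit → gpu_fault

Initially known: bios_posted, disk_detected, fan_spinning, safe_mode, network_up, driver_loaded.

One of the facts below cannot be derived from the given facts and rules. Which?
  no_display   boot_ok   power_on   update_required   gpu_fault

Round 1: (i) [disk_detected ∧ driver_loaded → boot_ok]; (ii) [bios_posted ∧ safe_mode → no_display]; (iv) [network_up → ship_unit]. New: boot_ok, no_display, ship_unit.
Round 2: (ix) [no_display ∧ ship_unit → gpu_fault]. New: gpu_fault.
Round 3: (v) [gpu_fault → power_on]. New: power_on.
Round 4: (vii) [power_on ∧ boot_ok → ticket_escalated]. New: ticket_escalated.
Derived: boot_ok (round 1), gpu_fault (round 2), power_on (round 3), no_display (round 1). update_required never appears in any round.

update_required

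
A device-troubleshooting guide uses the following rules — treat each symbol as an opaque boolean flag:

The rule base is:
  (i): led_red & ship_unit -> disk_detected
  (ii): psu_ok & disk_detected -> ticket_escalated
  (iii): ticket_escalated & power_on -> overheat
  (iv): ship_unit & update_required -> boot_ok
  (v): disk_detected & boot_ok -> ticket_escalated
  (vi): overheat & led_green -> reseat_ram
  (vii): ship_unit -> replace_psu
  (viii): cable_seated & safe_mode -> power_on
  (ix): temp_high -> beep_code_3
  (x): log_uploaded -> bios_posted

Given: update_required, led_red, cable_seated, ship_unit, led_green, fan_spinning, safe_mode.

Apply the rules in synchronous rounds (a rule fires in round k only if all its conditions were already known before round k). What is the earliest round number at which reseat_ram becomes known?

[1] (i) [led_red & ship_unit -> disk_detected]; (iv) [ship_unit & update_required -> boot_ok]; (vii) [ship_unit -> replace_psu]; (viii) [cable_seated & safe_mode -> power_on]. ⇒ new: disk_detected, boot_ok, replace_psu, power_on.
[2] (v) [disk_detected & boot_ok -> ticket_escalated]. ⇒ new: ticket_escalated.
[3] (iii) [ticket_escalated & power_on -> overheat]. ⇒ new: overheat.
[4] (vi) [overheat & led_green -> reseat_ram]. ⇒ new: reseat_ram.
reseat_ram first appears in round 4.

4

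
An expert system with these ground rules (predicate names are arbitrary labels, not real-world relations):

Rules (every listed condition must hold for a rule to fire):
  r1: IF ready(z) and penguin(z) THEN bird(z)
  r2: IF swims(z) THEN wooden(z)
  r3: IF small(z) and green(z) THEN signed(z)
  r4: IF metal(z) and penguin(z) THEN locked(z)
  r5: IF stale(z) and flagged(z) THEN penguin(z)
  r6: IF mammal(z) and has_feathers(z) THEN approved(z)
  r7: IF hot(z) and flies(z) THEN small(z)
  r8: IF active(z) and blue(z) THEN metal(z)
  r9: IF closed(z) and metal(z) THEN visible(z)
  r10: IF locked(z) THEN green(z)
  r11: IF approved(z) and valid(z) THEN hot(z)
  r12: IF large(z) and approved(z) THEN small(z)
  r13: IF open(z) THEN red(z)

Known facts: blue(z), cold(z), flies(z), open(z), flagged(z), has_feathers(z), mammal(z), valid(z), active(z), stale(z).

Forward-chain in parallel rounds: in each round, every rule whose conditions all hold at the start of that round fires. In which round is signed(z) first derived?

[1] r5 [IF stale(z) and flagged(z) THEN penguin(z)]; r6 [IF mammal(z) and has_feathers(z) THEN approved(z)]; r8 [IF active(z) and blue(z) THEN metal(z)]; r13 [IF open(z) THEN red(z)]. ⇒ new: penguin(z), approved(z), metal(z), red(z).
[2] r4 [IF metal(z) and penguin(z) THEN locked(z)]; r11 [IF approved(z) and valid(z) THEN hot(z)]. ⇒ new: locked(z), hot(z).
[3] r7 [IF hot(z) and flies(z) THEN small(z)]; r10 [IF locked(z) THEN green(z)]. ⇒ new: small(z), green(z).
[4] r3 [IF small(z) and green(z) THEN signed(z)]. ⇒ new: signed(z).
signed(z) first appears in round 4.

4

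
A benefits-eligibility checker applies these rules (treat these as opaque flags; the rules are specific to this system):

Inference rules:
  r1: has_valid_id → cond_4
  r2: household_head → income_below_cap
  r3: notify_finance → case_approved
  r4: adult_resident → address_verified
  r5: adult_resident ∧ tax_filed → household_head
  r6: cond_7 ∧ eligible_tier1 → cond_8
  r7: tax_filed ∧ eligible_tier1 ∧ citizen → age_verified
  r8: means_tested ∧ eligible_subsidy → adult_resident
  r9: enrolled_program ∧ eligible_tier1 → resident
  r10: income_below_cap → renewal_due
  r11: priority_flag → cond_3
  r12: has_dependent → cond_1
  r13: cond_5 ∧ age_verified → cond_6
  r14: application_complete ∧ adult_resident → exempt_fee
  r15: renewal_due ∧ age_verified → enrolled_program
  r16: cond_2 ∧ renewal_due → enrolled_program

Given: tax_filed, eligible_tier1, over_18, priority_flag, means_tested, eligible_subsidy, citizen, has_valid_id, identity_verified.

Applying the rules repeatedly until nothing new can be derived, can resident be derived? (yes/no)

yes

[1] r1 [has_valid_id → cond_4]; r7 [tax_filed ∧ eligible_tier1 ∧ citizen → age_verified]; r8 [means_tested ∧ eligible_subsidy → adult_resident]; r11 [priority_flag → cond_3]. ⇒ new: cond_4, age_verified, adult_resident, cond_3.
[2] r4 [adult_resident → address_verified]; r5 [adult_resident ∧ tax_filed → household_head]. ⇒ new: address_verified, household_head.
[3] r2 [household_head → income_below_cap]. ⇒ new: income_below_cap.
[4] r10 [income_below_cap → renewal_due]. ⇒ new: renewal_due.
[5] r15 [renewal_due ∧ age_verified → enrolled_program]. ⇒ new: enrolled_program.
[6] r9 [enrolled_program ∧ eligible_tier1 → resident]. ⇒ new: resident.
resident appears in round 6, so it is derivable.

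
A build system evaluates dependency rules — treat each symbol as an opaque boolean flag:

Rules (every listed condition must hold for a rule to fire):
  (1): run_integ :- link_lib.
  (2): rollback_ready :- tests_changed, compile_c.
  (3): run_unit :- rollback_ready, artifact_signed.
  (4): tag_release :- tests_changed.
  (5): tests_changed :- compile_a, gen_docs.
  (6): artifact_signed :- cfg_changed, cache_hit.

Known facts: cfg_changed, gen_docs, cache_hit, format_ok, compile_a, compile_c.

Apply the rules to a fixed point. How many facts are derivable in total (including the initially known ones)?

Round 1 — (5), (6), derive tests_changed, artifact_signed.
Round 2 — (2), (4), derive rollback_ready, tag_release.
Round 3 — (3), derive run_unit.
Closure: {artifact_signed, cache_hit, cfg_changed, compile_a, compile_c, format_ok, gen_docs, rollback_ready, run_unit, tag_release, tests_changed} — 11 facts.

11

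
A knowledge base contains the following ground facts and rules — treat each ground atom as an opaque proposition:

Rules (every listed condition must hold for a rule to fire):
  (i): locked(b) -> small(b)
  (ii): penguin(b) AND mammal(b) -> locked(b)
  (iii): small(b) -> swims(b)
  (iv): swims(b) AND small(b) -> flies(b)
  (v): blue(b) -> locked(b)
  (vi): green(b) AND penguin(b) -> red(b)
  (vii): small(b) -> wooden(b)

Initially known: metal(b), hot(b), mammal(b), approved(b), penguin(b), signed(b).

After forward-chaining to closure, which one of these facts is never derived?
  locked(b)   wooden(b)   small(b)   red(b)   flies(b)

Round 1: (ii) [penguin(b) AND mammal(b) -> locked(b)]. Adds locked(b).
Round 2: (i) [locked(b) -> small(b)]. Adds small(b).
Round 3: (iii) [small(b) -> swims(b)]; (vii) [small(b) -> wooden(b)]. Adds swims(b), wooden(b).
Round 4: (iv) [swims(b) AND small(b) -> flies(b)]. Adds flies(b).
Derived: locked(b) (round 1), wooden(b) (round 3), flies(b) (round 4), small(b) (round 2). red(b) never appears in any round.

red(b)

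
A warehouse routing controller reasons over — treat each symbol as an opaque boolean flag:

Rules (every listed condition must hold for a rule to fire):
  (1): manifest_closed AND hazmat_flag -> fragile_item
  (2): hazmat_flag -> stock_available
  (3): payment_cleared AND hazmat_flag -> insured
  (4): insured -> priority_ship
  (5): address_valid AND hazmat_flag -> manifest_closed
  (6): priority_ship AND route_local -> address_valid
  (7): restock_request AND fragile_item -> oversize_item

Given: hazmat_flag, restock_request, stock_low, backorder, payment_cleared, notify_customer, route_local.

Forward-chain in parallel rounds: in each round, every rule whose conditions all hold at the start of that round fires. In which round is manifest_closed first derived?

4

Round 1 — (2), (3), derive stock_available, insured.
Round 2 — (4), derive priority_ship.
Round 3 — (6), derive address_valid.
Round 4 — (5), derive manifest_closed.
manifest_closed first appears in round 4.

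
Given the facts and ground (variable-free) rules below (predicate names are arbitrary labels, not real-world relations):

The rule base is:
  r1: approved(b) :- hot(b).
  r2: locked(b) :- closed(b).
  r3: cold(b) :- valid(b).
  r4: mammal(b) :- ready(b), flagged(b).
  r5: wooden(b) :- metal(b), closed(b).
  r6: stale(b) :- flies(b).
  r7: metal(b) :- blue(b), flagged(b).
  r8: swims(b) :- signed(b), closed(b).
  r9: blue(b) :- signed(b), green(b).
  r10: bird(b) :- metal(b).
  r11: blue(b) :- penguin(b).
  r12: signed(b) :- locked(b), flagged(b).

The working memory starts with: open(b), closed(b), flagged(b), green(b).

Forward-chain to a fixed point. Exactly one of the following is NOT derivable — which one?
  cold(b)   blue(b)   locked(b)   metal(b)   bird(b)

cold(b)

Round 1: r2 [locked(b) :- closed(b).]. Adds locked(b).
Round 2: r12 [signed(b) :- locked(b), flagged(b).]. Adds signed(b).
Round 3: r8 [swims(b) :- signed(b), closed(b).]; r9 [blue(b) :- signed(b), green(b).]. Adds swims(b), blue(b).
Round 4: r7 [metal(b) :- blue(b), flagged(b).]. Adds metal(b).
Round 5: r5 [wooden(b) :- metal(b), closed(b).]; r10 [bird(b) :- metal(b).]. Adds wooden(b), bird(b).
Derived: metal(b) (round 4), bird(b) (round 5), locked(b) (round 1), blue(b) (round 3). cold(b) never appears in any round.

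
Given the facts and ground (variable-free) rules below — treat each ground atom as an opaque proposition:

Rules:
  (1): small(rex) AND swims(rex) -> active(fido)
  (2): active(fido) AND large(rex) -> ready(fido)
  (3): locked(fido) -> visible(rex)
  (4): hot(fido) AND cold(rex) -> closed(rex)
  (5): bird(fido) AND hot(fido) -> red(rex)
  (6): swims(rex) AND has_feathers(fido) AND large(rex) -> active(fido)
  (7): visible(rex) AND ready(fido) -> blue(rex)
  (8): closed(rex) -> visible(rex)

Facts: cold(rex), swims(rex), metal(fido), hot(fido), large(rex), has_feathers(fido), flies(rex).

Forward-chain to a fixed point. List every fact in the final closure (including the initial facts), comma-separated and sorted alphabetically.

Round 1: (4) [hot(fido) AND cold(rex) -> closed(rex)]; (6) [swims(rex) AND has_feathers(fido) AND large(rex) -> active(fido)]. New: closed(rex), active(fido).
Round 2: (2) [active(fido) AND large(rex) -> ready(fido)]; (8) [closed(rex) -> visible(rex)]. New: ready(fido), visible(rex).
Round 3: (7) [visible(rex) AND ready(fido) -> blue(rex)]. New: blue(rex).

active(fido), blue(rex), closed(rex), cold(rex), flies(rex), has_feathers(fido), hot(fido), large(rex), metal(fido), ready(fido), swims(rex), visible(rex)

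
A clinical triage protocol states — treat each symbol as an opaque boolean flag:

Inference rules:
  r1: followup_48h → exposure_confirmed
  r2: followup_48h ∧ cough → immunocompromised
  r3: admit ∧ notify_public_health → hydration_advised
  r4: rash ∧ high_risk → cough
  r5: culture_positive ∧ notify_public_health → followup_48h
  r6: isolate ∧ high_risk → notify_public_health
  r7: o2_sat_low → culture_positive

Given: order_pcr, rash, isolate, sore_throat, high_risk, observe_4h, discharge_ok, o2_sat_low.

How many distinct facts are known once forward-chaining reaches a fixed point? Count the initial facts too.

14

Round 1: r4 [rash ∧ high_risk → cough]; r6 [isolate ∧ high_risk → notify_public_health]; r7 [o2_sat_low → culture_positive]. Adds cough, notify_public_health, culture_positive.
Round 2: r5 [culture_positive ∧ notify_public_health → followup_48h]. Adds followup_48h.
Round 3: r1 [followup_48h → exposure_confirmed]; r2 [followup_48h ∧ cough → immunocompromised]. Adds exposure_confirmed, immunocompromised.
Closure: {cough, culture_positive, discharge_ok, exposure_confirmed, followup_48h, high_risk, immunocompromised, isolate, notify_public_health, o2_sat_low, observe_4h, order_pcr, rash, sore_throat} — 14 facts.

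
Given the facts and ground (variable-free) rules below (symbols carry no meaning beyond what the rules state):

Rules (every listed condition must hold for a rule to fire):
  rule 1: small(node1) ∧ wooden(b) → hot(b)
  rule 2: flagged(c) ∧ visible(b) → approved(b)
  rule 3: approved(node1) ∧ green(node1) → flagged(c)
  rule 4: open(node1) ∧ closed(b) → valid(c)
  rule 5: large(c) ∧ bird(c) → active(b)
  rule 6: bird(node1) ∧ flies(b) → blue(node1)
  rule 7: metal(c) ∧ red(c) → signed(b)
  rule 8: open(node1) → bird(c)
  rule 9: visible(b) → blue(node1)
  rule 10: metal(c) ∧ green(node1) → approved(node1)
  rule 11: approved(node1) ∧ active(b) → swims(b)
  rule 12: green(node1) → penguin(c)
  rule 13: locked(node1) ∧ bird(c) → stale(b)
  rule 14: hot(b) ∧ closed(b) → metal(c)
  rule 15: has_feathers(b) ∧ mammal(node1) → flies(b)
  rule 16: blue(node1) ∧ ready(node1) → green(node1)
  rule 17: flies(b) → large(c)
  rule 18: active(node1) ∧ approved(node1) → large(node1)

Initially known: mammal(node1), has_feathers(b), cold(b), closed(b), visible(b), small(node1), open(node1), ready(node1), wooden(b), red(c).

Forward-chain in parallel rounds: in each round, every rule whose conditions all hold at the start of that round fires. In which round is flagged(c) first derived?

Round 1 fires rule 1, rule 4, rule 8, rule 9, rule 15, giving hot(b), valid(c), bird(c), blue(node1), flies(b).
Round 2 fires rule 14, rule 16, rule 17, giving metal(c), green(node1), large(c).
Round 3 fires rule 5, rule 7, rule 10, rule 12, giving active(b), signed(b), approved(node1), penguin(c).
Round 4 fires rule 3, rule 11, giving flagged(c), swims(b).
flagged(c) first appears in round 4.

4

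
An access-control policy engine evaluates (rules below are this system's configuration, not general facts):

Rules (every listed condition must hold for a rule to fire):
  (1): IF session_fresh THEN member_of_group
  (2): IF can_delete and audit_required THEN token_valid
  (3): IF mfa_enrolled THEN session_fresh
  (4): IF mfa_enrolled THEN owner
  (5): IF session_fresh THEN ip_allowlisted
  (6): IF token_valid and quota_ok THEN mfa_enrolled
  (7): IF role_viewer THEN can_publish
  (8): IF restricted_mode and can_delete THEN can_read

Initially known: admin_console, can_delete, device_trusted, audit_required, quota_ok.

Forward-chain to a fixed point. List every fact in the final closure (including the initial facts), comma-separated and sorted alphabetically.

admin_console, audit_required, can_delete, device_trusted, ip_allowlisted, member_of_group, mfa_enrolled, owner, quota_ok, session_fresh, token_valid

Round 1: (2) [IF can_delete and audit_required THEN token_valid]. New: token_valid.
Round 2: (6) [IF token_valid and quota_ok THEN mfa_enrolled]. New: mfa_enrolled.
Round 3: (3) [IF mfa_enrolled THEN session_fresh]; (4) [IF mfa_enrolled THEN owner]. New: session_fresh, owner.
Round 4: (1) [IF session_fresh THEN member_of_group]; (5) [IF session_fresh THEN ip_allowlisted]. New: member_of_group, ip_allowlisted.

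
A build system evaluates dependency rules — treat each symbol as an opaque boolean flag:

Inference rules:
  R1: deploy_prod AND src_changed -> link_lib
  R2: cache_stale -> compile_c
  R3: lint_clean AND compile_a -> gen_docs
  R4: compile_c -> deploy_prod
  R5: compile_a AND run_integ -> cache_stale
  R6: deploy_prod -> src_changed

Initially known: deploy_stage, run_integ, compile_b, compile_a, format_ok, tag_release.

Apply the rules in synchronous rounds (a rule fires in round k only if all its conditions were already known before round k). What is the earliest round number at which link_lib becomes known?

Round 1 fires R5, giving cache_stale.
Round 2 fires R2, giving compile_c.
Round 3 fires R4, giving deploy_prod.
Round 4 fires R6, giving src_changed.
Round 5 fires R1, giving link_lib.
link_lib first appears in round 5.

5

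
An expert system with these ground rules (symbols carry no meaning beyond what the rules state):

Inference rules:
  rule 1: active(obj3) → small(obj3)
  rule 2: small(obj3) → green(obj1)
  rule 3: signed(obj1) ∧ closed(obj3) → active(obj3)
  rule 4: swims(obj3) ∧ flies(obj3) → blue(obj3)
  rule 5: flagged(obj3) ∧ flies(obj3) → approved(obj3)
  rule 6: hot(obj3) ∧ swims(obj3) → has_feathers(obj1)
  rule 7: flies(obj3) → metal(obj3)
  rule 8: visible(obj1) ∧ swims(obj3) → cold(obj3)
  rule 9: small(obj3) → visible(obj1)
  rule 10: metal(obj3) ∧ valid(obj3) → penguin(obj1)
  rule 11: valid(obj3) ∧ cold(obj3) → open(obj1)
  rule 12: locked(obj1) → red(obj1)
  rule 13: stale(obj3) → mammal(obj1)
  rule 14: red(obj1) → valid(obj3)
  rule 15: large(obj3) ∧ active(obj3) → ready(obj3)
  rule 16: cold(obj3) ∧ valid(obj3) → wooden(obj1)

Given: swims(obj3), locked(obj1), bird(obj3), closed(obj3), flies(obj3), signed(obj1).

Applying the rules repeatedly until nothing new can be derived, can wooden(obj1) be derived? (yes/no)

yes

Round 1 — rule 3, rule 4, rule 7, rule 12, derive active(obj3), blue(obj3), metal(obj3), red(obj1).
Round 2 — rule 1, rule 14, derive small(obj3), valid(obj3).
Round 3 — rule 2, rule 9, rule 10, derive green(obj1), visible(obj1), penguin(obj1).
Round 4 — rule 8, derive cold(obj3).
Round 5 — rule 11, rule 16, derive open(obj1), wooden(obj1).
wooden(obj1) appears in round 5, so it is derivable.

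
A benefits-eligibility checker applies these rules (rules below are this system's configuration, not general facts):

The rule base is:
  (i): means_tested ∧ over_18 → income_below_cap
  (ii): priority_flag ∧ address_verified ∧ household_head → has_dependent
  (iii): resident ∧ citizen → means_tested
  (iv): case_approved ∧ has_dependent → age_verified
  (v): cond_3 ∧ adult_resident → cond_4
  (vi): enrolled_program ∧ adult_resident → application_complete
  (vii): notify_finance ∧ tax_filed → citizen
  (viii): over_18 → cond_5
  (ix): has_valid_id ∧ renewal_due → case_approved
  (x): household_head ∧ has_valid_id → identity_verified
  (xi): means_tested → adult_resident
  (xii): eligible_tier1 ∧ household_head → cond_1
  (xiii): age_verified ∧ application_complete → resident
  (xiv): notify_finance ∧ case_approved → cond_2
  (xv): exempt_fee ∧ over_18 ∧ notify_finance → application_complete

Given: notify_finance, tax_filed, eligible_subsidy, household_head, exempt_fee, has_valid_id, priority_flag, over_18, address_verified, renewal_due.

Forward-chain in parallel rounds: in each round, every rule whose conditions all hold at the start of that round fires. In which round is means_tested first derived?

Round 1: (ii) [priority_flag ∧ address_verified ∧ household_head → has_dependent]; (vii) [notify_finance ∧ tax_filed → citizen]; (viii) [over_18 → cond_5]; (ix) [has_valid_id ∧ renewal_due → case_approved]; (x) [household_head ∧ has_valid_id → identity_verified]; (xv) [exempt_fee ∧ over_18 ∧ notify_finance → application_complete]. Adds has_dependent, citizen, cond_5, case_approved, identity_verified, application_complete.
Round 2: (iv) [case_approved ∧ has_dependent → age_verified]; (xiv) [notify_finance ∧ case_approved → cond_2]. Adds age_verified, cond_2.
Round 3: (xiii) [age_verified ∧ application_complete → resident]. Adds resident.
Round 4: (iii) [resident ∧ citizen → means_tested]. Adds means_tested.
means_tested first appears in round 4.

4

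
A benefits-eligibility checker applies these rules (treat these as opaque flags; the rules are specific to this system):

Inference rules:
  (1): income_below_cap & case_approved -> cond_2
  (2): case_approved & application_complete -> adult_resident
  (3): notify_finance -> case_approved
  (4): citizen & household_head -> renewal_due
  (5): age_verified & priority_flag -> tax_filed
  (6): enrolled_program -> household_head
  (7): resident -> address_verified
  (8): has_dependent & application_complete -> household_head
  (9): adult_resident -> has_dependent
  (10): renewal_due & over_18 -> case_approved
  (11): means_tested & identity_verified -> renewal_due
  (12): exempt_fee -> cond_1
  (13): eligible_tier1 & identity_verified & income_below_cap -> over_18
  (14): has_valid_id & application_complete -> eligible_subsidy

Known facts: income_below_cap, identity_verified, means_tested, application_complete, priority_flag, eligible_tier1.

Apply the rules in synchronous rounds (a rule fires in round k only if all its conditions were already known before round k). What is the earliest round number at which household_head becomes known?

[1] (11) [means_tested & identity_verified -> renewal_due]; (13) [eligible_tier1 & identity_verified & income_below_cap -> over_18]. ⇒ new: renewal_due, over_18.
[2] (10) [renewal_due & over_18 -> case_approved]. ⇒ new: case_approved.
[3] (1) [income_below_cap & case_approved -> cond_2]; (2) [case_approved & application_complete -> adult_resident]. ⇒ new: cond_2, adult_resident.
[4] (9) [adult_resident -> has_dependent]. ⇒ new: has_dependent.
[5] (8) [has_dependent & application_complete -> household_head]. ⇒ new: household_head.
household_head first appears in round 5.

5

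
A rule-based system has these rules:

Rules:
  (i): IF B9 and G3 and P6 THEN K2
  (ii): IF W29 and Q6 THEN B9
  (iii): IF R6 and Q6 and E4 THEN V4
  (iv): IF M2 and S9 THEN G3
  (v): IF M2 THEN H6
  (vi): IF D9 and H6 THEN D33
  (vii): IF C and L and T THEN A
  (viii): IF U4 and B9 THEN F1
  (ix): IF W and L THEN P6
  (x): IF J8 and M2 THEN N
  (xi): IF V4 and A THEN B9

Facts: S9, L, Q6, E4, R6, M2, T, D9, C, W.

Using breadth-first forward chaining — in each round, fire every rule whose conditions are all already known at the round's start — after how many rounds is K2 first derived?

3

Round 1 fires (iii), (iv), (v), (vii), (ix), giving V4, G3, H6, A, P6.
Round 2 fires (vi), (xi), giving D33, B9.
Round 3 fires (i), giving K2.
K2 first appears in round 3.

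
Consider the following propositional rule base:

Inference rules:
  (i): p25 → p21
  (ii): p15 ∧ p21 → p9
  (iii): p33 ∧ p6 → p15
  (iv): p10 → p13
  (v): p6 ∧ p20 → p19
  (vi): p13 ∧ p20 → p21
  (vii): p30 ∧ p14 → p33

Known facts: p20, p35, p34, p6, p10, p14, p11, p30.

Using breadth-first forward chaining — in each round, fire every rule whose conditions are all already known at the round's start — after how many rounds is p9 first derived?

3

Round 1 fires (iv), (v), (vii), giving p13, p19, p33.
Round 2 fires (iii), (vi), giving p15, p21.
Round 3 fires (ii), giving p9.
p9 first appears in round 3.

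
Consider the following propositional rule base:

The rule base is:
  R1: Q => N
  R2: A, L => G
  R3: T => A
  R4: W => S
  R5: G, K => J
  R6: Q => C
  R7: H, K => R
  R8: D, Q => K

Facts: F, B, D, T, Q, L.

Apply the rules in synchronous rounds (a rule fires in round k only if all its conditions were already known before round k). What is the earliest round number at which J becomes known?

3

Round 1 — R1, R3, R6, R8, derive N, A, C, K.
Round 2 — R2, derive G.
Round 3 — R5, derive J.
J first appears in round 3.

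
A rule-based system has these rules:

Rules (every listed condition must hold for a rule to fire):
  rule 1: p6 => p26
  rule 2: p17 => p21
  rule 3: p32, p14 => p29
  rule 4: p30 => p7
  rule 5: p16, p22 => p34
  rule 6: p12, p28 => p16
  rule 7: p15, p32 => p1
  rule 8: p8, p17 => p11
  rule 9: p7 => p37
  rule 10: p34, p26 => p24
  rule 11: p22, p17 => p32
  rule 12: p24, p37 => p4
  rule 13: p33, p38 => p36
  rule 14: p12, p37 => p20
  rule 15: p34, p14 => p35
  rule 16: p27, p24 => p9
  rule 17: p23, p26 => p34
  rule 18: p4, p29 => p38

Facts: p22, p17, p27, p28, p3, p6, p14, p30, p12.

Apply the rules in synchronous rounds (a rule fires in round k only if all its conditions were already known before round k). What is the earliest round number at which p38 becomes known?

Round 1 fires rule 1, rule 2, rule 4, rule 6, rule 11, giving p26, p21, p7, p16, p32.
Round 2 fires rule 3, rule 5, rule 9, giving p29, p34, p37.
Round 3 fires rule 10, rule 14, rule 15, giving p24, p20, p35.
Round 4 fires rule 12, rule 16, giving p4, p9.
Round 5 fires rule 18, giving p38.
p38 first appears in round 5.

5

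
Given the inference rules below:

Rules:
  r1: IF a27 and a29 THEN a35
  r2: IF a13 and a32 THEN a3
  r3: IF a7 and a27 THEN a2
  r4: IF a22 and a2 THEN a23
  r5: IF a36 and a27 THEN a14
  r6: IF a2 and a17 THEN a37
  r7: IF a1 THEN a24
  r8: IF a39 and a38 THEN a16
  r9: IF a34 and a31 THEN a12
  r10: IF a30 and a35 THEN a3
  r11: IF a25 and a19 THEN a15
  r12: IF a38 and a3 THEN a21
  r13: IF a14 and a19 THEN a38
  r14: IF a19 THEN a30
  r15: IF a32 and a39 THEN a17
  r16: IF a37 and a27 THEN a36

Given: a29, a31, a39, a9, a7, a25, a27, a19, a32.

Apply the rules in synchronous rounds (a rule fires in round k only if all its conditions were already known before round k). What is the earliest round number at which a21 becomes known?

Round 1 — r1, r3, r11, r14, r15, derive a35, a2, a15, a30, a17.
Round 2 — r6, r10, derive a37, a3.
Round 3 — r16, derive a36.
Round 4 — r5, derive a14.
Round 5 — r13, derive a38.
Round 6 — r8, r12, derive a16, a21.
a21 first appears in round 6.

6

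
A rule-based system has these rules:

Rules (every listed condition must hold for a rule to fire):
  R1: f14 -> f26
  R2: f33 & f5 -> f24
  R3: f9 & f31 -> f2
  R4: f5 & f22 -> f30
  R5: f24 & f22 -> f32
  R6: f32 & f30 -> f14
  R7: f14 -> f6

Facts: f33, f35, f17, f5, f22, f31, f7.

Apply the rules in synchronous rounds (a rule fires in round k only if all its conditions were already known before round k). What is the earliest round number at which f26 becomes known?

4

Round 1 — R2, R4, derive f24, f30.
Round 2 — R5, derive f32.
Round 3 — R6, derive f14.
Round 4 — R1, R7, derive f26, f6.
f26 first appears in round 4.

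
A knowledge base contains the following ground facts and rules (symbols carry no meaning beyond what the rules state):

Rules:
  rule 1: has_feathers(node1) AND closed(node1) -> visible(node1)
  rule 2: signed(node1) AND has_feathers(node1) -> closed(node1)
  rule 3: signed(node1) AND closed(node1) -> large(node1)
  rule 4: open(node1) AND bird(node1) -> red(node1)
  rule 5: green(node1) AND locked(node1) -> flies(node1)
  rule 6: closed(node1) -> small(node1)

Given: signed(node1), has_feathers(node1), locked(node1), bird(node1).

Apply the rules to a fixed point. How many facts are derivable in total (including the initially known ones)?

Round 1: rule 2 [signed(node1) AND has_feathers(node1) -> closed(node1)]. Adds closed(node1).
Round 2: rule 1 [has_feathers(node1) AND closed(node1) -> visible(node1)]; rule 3 [signed(node1) AND closed(node1) -> large(node1)]; rule 6 [closed(node1) -> small(node1)]. Adds visible(node1), large(node1), small(node1).
Closure: {bird(node1), closed(node1), has_feathers(node1), large(node1), locked(node1), signed(node1), small(node1), visible(node1)} — 8 facts.

8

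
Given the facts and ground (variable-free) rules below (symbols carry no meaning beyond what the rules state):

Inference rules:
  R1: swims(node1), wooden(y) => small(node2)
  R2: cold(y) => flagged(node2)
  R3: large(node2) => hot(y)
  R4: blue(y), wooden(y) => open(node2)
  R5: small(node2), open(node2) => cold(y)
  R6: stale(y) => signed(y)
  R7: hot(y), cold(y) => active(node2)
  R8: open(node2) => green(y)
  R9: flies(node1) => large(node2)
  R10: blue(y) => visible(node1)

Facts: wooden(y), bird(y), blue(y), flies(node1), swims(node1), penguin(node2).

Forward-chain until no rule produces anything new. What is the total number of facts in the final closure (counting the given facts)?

15

Round 1 fires R1, R4, R9, R10, giving small(node2), open(node2), large(node2), visible(node1).
Round 2 fires R3, R5, R8, giving hot(y), cold(y), green(y).
Round 3 fires R2, R7, giving flagged(node2), active(node2).
Closure: {active(node2), bird(y), blue(y), cold(y), flagged(node2), flies(node1), green(y), hot(y), large(node2), open(node2), penguin(node2), small(node2), swims(node1), visible(node1), wooden(y)} — 15 facts.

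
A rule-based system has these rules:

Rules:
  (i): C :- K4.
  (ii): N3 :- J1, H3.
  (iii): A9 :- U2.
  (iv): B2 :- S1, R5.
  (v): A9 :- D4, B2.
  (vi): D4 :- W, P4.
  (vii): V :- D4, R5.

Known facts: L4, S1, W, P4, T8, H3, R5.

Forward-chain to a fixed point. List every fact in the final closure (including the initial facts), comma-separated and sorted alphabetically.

[1] (iv) [B2 :- S1, R5.]; (vi) [D4 :- W, P4.]. ⇒ new: B2, D4.
[2] (v) [A9 :- D4, B2.]; (vii) [V :- D4, R5.]. ⇒ new: A9, V.

A9, B2, D4, H3, L4, P4, R5, S1, T8, V, W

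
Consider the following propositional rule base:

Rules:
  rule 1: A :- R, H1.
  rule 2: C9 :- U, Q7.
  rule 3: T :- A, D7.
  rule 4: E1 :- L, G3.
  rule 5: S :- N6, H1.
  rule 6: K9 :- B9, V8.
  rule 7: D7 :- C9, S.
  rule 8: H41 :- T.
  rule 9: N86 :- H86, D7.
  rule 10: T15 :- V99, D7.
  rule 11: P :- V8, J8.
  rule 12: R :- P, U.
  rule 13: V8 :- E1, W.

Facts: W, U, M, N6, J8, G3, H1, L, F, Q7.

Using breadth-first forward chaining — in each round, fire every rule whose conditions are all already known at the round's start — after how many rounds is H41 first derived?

Round 1: rule 2 [C9 :- U, Q7.]; rule 4 [E1 :- L, G3.]; rule 5 [S :- N6, H1.]. New: C9, E1, S.
Round 2: rule 7 [D7 :- C9, S.]; rule 13 [V8 :- E1, W.]. New: D7, V8.
Round 3: rule 11 [P :- V8, J8.]. New: P.
Round 4: rule 12 [R :- P, U.]. New: R.
Round 5: rule 1 [A :- R, H1.]. New: A.
Round 6: rule 3 [T :- A, D7.]. New: T.
Round 7: rule 8 [H41 :- T.]. New: H41.
H41 first appears in round 7.

7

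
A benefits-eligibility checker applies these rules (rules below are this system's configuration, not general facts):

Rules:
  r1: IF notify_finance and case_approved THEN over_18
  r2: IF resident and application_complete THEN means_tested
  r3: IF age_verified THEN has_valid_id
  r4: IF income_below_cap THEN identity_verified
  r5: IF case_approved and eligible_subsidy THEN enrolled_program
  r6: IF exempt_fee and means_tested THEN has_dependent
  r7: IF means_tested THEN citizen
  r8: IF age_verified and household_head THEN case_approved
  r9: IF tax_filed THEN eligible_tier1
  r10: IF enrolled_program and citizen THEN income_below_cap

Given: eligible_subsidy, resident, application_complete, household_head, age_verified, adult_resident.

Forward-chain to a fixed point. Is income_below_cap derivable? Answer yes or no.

yes

Round 1: r2 [IF resident and application_complete THEN means_tested]; r3 [IF age_verified THEN has_valid_id]; r8 [IF age_verified and household_head THEN case_approved]. New: means_tested, has_valid_id, case_approved.
Round 2: r5 [IF case_approved and eligible_subsidy THEN enrolled_program]; r7 [IF means_tested THEN citizen]. New: enrolled_program, citizen.
Round 3: r10 [IF enrolled_program and citizen THEN income_below_cap]. New: income_below_cap.
Round 4: r4 [IF income_below_cap THEN identity_verified]. New: identity_verified.
income_below_cap appears in round 3, so it is derivable.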